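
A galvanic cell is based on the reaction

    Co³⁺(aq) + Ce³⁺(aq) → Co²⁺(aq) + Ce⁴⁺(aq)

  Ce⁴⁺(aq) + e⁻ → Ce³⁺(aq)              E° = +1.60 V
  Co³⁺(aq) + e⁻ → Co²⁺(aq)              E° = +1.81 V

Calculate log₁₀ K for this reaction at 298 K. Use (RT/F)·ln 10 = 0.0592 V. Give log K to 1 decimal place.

log K = 3.5

The Co³⁺/Co²⁺ couple is reduced (cathode); E°cell = +1.81 − (+1.60) = +0.21 V with n = 1.
At equilibrium E = 0, so log K = nE°cell / 0.0592 = (1)(+0.21) / 0.0592 = 3.5.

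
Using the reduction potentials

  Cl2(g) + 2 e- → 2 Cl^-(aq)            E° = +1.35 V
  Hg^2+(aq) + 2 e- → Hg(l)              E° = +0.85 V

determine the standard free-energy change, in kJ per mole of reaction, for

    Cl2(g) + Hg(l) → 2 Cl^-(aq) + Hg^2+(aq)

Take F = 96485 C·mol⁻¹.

−96.5 kJ/mol

In the reaction as written Cl2(g) is reduced, so the Cl₂/Cl⁻ couple is the cathode and Hg²⁺/Hg is the anode.
E°cell = +1.35 − (+0.85) = +0.50 V; balancing electrons gives n = 2.
ΔG° = −nFE°cell = −(2)(96485)(+0.50) J/mol = −96.5 kJ/mol.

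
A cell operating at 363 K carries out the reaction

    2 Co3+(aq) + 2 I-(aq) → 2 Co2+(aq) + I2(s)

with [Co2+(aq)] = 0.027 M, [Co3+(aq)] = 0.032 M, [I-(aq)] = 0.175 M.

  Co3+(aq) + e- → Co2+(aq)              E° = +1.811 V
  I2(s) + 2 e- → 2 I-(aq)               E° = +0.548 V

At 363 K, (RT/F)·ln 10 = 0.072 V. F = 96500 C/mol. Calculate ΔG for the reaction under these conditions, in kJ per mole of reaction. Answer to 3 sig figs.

E°cell = +1.811 − (+0.548) = +1.263 V; the balanced reaction transfers n = 2 electrons.
Q = [Co2+(aq)]^2 / ([Co3+(aq)]^2·[I-(aq)]^2) = 23.2, so log Q = 1.366 and E = +1.263 − (0.072/2)(1.366) = +1.2138 V.
Finally ΔG = −nFE = −(2)(96500 C/mol)(+1.2138 V) = −234 kJ/mol.

−234 kJ/mol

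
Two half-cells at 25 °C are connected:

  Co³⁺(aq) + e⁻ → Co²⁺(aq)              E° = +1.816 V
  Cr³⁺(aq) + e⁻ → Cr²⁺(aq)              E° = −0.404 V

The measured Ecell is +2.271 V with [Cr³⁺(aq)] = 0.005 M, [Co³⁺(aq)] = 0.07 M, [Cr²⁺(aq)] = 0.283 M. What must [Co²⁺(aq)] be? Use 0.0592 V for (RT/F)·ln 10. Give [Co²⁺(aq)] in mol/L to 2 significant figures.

0.55 M

The Co³⁺/Co²⁺ couple has the larger reduction potential, so it is the cathode: E°cell = +1.816 − (−0.404) = +2.220 V and n = 1.
From the Nernst equation, log Q = n(E° − E)/0.0592 = 1·(+2.220 − (+2.271))/0.0592 = −0.861.
The balanced reaction is Co³⁺(aq) + Cr²⁺(aq) → Co²⁺(aq) + Cr³⁺(aq), so Q = ([Co²⁺(aq)]·[Cr³⁺(aq)]) / ([Co³⁺(aq)]·[Cr²⁺(aq)]).
Substituting the known concentrations and solving, log [Co²⁺(aq)] = −0.263 and [Co²⁺(aq)] = 0.55 M.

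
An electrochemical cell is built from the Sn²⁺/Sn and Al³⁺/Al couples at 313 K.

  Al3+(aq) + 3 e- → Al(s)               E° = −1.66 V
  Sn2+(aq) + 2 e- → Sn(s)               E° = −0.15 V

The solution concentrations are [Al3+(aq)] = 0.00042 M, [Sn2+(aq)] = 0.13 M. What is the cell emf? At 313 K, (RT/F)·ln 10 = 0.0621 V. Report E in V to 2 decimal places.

+1.55 V

The Sn²⁺/Sn couple has the more positive E°, so it is the cathode; Al³⁺/Al is the anode.
E°cell = E°cat − E°an = −0.15 − (−1.66) = +1.51 V; n = 6.
Balancing gives 3 Sn2+(aq) + 2 Al(s) → 3 Sn(s) + 2 Al3+(aq); hence Q = [Al3+(aq)]^2 / [Sn2+(aq)]^3 = 8.03×10^−5 (log Q = −4.095).
E = E° − (0.0621/n)·log Q = +1.51 − (0.0621/6)(−4.095) = +1.55 V.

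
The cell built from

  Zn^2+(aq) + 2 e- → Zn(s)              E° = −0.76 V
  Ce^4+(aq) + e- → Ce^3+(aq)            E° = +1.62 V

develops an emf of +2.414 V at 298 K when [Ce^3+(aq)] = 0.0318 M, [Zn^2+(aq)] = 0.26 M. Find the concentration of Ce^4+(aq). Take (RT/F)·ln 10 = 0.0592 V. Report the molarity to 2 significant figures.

Ce⁴⁺/Ce³⁺ is the cathode (higher E°); E°cell = +1.62 − (−0.76) = +2.38 V with n = 2.
From the Nernst equation, log Q = n(E° − E)/0.0592 = 2·(+2.38 − (+2.414))/0.0592 = −1.149.
The balanced reaction is 2 Ce^4+(aq) + Zn(s) → 2 Ce^3+(aq) + Zn^2+(aq), so Q = ([Ce^3+(aq)]^2·[Zn^2+(aq)]) / [Ce^4+(aq)]^2.
Isolating [Ce^4+(aq)] in Q = 10^{−1.149} yields log [Ce^4+(aq)] = −1.216, i.e. 0.061 M.

0.061 M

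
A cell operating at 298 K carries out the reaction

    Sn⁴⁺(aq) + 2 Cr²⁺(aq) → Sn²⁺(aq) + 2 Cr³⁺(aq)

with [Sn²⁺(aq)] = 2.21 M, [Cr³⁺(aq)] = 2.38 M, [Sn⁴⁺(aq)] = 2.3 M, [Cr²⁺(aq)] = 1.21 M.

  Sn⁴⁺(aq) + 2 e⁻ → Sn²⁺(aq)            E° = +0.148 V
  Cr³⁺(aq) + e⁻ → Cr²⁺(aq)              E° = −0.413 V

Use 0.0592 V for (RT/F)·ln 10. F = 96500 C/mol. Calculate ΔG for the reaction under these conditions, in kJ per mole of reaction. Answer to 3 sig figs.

With Sn⁴⁺/Sn²⁺ reduced at the cathode, E°cell = +0.148 − (−0.413) = +0.561 V and n = 2.
Q = ([Sn²⁺(aq)]·[Cr³⁺(aq)]^2) / ([Sn⁴⁺(aq)]·[Cr²⁺(aq)]^2) = 3.72, so log Q = 0.570 and E = +0.561 − (0.0592/2)(0.570) = +0.5441 V.
Finally ΔG = −nFE = −(2)(96500 C/mol)(+0.5441 V) = −105 kJ/mol.

−105 kJ/mol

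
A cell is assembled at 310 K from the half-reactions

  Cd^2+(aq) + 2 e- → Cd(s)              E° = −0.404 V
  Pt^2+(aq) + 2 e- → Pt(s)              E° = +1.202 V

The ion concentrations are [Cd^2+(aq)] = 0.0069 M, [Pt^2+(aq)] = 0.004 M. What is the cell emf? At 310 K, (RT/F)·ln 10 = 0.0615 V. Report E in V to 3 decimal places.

+1.599 V

The Pt²⁺/Pt couple has the more positive E°, so it is the cathode; Cd²⁺/Cd is the anode.
E°cell = E°cat − E°an = +1.202 − (−0.404) = +1.606 V; n = 2.
The balanced reaction is Pt^2+(aq) + Cd(s) → Pt(s) + Cd^2+(aq), so Q = [Cd^2+(aq)] / [Pt^2+(aq)] = 1.72 and log Q = 0.237.
By the Nernst equation, E = +1.606 − (0.0615/2)·(0.237) = +1.599 V.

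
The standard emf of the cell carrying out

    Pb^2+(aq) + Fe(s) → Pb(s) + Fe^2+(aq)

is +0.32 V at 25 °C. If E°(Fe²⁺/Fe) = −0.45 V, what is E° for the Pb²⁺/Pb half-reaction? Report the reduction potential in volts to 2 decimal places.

−0.13 V

In the reaction as written the Pb²⁺/Pb couple is reduced (cathode) and Fe²⁺/Fe is oxidized (anode), so E°cell = E°(Pb²⁺/Pb) − E°(Fe²⁺/Fe).
E°(Pb²⁺/Pb) = E°cell + E°(anode) = +0.32 + (−0.45) = −0.13 V.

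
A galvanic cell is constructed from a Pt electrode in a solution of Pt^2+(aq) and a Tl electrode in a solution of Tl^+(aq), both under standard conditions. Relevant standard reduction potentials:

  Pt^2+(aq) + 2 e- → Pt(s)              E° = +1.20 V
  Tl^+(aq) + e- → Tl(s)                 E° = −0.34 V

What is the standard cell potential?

+1.54 V

The Pt²⁺/Pt couple has the higher E°, so Pt ion is reduced (cathode) and Tl is oxidized (anode).
E°cell = E°(cathode) − E°(anode) = +1.20 − (−0.34) = +1.54 V.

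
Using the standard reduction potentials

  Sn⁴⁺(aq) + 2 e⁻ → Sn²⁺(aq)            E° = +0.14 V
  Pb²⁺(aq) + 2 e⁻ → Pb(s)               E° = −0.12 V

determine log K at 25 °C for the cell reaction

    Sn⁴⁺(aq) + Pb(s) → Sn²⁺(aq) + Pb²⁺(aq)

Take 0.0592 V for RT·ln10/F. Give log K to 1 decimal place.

log K = 8.8

The Sn⁴⁺/Sn²⁺ couple is reduced (cathode); E°cell = +0.14 − (−0.12) = +0.26 V with n = 2.
At equilibrium E = 0, so log K = nE°cell / 0.0592 = (2)(+0.26) / 0.0592 = 8.8.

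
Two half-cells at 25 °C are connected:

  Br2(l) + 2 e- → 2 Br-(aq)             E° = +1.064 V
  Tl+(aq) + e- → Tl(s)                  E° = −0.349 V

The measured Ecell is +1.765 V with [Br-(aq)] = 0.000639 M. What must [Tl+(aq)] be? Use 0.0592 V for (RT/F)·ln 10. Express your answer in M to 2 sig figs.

0.0018 M

With Br₂/Br⁻ at the cathode and Tl⁺/Tl at the anode, E°cell = +1.064 − (−0.349) = +1.413 V (n = 2).
Rearranging E = E° − (0.0592/n)·log Q gives log Q = 2(+1.413 − (+1.765))/0.0592 = −11.892.
For Br2(l) + 2 Tl(s) → 2 Br-(aq) + 2 Tl+(aq), the reaction quotient is Q = [Br-(aq)]^2·[Tl+(aq)]^2.
Solving for the unknown gives log [Tl+(aq)] = −2.752, so [Tl+(aq)] ≈ 0.0018 M.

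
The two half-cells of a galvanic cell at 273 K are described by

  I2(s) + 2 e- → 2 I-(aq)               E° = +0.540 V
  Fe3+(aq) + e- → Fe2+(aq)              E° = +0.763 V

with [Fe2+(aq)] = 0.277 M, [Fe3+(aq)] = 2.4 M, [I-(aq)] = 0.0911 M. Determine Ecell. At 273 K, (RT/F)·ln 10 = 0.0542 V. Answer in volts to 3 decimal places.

+0.217 V

The Fe³⁺/Fe²⁺ couple has the more positive E°, so it is the cathode; I₂/I⁻ is the anode.
E°cell = E°cat − E°an = +0.763 − (+0.540) = +0.223 V; n = 2.
For the overall reaction 2 Fe3+(aq) + 2 I-(aq) → 2 Fe2+(aq) + I2(s), Q = [Fe2+(aq)]^2 / ([Fe3+(aq)]^2·[I-(aq)]^2) = 1.61, giving log Q = 0.206.
By the Nernst equation, E = +0.223 − (0.0542/2)·(0.206) = +0.217 V.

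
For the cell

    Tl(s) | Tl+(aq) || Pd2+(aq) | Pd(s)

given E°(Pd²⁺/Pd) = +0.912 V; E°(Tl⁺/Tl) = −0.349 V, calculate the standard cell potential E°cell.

By convention the left-hand electrode in cell notation is the anode (oxidation) and the right-hand electrode is the cathode (reduction).
E°cell = E°(right) − E°(left) = +0.912 − (−0.349) = +1.261 V.

+1.261 V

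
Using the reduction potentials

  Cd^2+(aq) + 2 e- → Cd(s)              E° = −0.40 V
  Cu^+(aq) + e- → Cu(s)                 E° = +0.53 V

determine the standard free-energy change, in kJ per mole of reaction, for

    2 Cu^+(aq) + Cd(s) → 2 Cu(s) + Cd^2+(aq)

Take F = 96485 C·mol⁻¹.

In the reaction as written Cu^+(aq) is reduced, so the Cu⁺/Cu couple is the cathode and Cd²⁺/Cd is the anode.
E°cell = +0.53 − (−0.40) = +0.93 V; balancing electrons gives n = 2.
ΔG° = −nFE°cell = −(2)(96485)(+0.93) J/mol = −179 kJ/mol.

−179 kJ/mol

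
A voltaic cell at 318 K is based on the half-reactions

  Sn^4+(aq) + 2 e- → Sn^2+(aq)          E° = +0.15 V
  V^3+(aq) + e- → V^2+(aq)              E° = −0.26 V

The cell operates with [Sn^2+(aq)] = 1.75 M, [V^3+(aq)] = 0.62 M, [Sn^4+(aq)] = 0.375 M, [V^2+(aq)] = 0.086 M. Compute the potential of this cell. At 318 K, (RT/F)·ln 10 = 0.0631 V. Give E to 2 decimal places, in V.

+0.33 V

The Sn⁴⁺/Sn²⁺ couple has the more positive E°, so it is the cathode; V³⁺/V²⁺ is the anode.
E°cell = +0.15 − (−0.26) = +0.41 V, with n = 2 electrons transferred.
The balanced reaction is Sn^4+(aq) + 2 V^2+(aq) → Sn^2+(aq) + 2 V^3+(aq), so Q = ([Sn^2+(aq)]·[V^3+(aq)]^2) / ([Sn^4+(aq)]·[V^2+(aq)]^2) = 243 and log Q = 2.385.
E = E° − (0.0631/n)·log Q = +0.41 − (0.0631/2)(2.385) = +0.33 V.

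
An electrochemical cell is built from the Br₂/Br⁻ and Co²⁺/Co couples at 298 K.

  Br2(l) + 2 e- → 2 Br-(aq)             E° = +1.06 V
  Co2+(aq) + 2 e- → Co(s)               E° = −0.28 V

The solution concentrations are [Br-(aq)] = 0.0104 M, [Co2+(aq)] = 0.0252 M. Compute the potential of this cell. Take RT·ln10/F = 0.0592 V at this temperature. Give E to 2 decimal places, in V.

+1.50 V

Br₂/Br⁻ is reduced (cathode, E° = +1.06 V) and Co²⁺/Co is oxidized (anode).
E°cell = +1.06 − (−0.28) = +1.34 V, with n = 2 electrons transferred.
The balanced reaction is Br2(l) + Co(s) → 2 Br-(aq) + Co2+(aq), so Q = [Br-(aq)]^2·[Co2+(aq)] = 2.73×10^−6 and log Q = −5.565.
E = E° − (0.0592/n)·log Q = +1.34 − (0.0592/2)(−5.565) = +1.50 V.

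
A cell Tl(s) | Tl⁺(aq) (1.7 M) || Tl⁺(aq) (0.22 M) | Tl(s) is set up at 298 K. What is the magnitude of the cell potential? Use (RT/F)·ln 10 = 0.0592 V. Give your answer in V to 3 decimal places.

0.053 V

For a concentration cell E°cell = 0, since both electrodes use the same couple.
The compartment with the higher Tl⁺(aq) concentration (1.7 M) acts as the cathode; ions are reduced there and produced at the dilute (0.22 M) anode.
With n = 1, Ecell = −(0.0592/1)·log([dilute]/[conc]) = −(0.0592/1)·log(0.22/1.7) = +0.053 V.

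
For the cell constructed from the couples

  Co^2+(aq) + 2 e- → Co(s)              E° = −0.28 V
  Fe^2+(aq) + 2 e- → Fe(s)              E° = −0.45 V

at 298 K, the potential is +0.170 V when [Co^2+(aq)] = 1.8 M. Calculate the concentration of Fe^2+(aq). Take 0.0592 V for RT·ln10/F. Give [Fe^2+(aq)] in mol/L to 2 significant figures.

1.8 M

Co²⁺/Co is the cathode (higher E°); E°cell = −0.28 − (−0.45) = +0.17 V with n = 2.
Since E = E° − (0.0592/n)·log Q, log Q = n(E° − E)/0.0592 = 0.000.
The balanced reaction is Co^2+(aq) + Fe(s) → Co(s) + Fe^2+(aq), so Q = [Fe^2+(aq)] / [Co^2+(aq)].
Isolating [Fe^2+(aq)] in Q = 10^{0.000} yields log [Fe^2+(aq)] = 0.255, i.e. 1.8 M.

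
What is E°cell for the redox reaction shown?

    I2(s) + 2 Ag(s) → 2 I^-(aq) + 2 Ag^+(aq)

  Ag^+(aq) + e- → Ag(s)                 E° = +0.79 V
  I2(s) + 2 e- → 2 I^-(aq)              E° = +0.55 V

−0.24 V

I2(s) gains electrons, so the I₂/I⁻ couple is the cathode; the Ag⁺/Ag couple is the anode.
E°cell = E°(cathode) − E°(anode) = +0.55 − (+0.79) = −0.24 V.
The negative E°cell means the reaction is non-spontaneous in the direction written.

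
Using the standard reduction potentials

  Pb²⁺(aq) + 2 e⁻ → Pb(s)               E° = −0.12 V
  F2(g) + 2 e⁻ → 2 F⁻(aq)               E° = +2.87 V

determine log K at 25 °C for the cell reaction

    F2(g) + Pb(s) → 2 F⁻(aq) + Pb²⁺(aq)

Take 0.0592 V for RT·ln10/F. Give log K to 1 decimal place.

The F₂/F⁻ couple is reduced (cathode); E°cell = +2.87 − (−0.12) = +2.99 V with n = 2.
At equilibrium E = 0, so log K = nE°cell / 0.0592 = (2)(+2.99) / 0.0592 = 101.0.

log K = 101.0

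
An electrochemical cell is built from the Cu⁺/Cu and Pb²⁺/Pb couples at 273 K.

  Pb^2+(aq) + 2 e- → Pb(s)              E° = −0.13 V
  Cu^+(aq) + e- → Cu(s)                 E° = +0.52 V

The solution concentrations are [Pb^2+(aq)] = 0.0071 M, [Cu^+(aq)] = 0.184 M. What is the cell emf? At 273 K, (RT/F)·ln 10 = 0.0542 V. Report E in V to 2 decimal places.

+0.67 V

The Cu⁺/Cu couple has the more positive E°, so it is the cathode; Pb²⁺/Pb is the anode.
E°cell = E°cat − E°an = +0.52 − (−0.13) = +0.65 V; n = 2.
For the overall reaction 2 Cu^+(aq) + Pb(s) → 2 Cu(s) + Pb^2+(aq), Q = [Pb^2+(aq)] / [Cu^+(aq)]^2 = 0.21, giving log Q = −0.678.
By the Nernst equation, E = +0.65 − (0.0542/2)·(−0.678) = +0.67 V.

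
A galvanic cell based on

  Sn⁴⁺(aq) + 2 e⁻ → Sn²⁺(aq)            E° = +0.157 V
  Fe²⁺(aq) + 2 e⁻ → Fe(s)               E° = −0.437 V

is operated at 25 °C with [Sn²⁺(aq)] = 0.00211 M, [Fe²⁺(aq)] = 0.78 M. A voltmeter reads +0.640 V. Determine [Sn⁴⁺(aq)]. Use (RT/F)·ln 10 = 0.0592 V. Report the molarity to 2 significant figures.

Sn⁴⁺/Sn²⁺ is the cathode (higher E°); E°cell = +0.157 − (−0.437) = +0.594 V with n = 2.
From the Nernst equation, log Q = n(E° − E)/0.0592 = 2·(+0.594 − (+0.640))/0.0592 = −1.554.
For Sn⁴⁺(aq) + Fe(s) → Sn²⁺(aq) + Fe²⁺(aq), the reaction quotient is Q = ([Sn²⁺(aq)]·[Fe²⁺(aq)]) / [Sn⁴⁺(aq)].
Substituting the known concentrations and solving, log [Sn⁴⁺(aq)] = −1.230 and [Sn⁴⁺(aq)] = 0.059 M.

0.059 M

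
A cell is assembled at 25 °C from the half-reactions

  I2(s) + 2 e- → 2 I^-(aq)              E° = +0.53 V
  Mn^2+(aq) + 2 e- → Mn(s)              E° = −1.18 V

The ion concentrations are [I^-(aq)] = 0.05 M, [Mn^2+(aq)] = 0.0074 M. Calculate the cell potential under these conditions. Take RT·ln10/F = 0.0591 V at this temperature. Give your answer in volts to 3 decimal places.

+1.850 V

The I₂/I⁻ couple has the more positive E°, so it is the cathode; Mn²⁺/Mn is the anode.
The standard potential is +0.53 − (−1.18) = +1.71 V and the balanced reaction transfers n = 2 electrons.
For the overall reaction I2(s) + Mn(s) → 2 I^-(aq) + Mn^2+(aq), Q = [I^-(aq)]^2·[Mn^2+(aq)] = 1.85×10^−5, giving log Q = −4.733.
By the Nernst equation, E = +1.71 − (0.0591/2)·(−4.733) = +1.850 V.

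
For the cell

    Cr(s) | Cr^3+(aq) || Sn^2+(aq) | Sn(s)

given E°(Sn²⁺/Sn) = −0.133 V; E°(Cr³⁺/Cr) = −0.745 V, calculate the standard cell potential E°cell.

+0.612 V

By convention the left-hand electrode in cell notation is the anode (oxidation) and the right-hand electrode is the cathode (reduction).
E°cell = E°(right) − E°(left) = −0.133 − (−0.745) = +0.612 V.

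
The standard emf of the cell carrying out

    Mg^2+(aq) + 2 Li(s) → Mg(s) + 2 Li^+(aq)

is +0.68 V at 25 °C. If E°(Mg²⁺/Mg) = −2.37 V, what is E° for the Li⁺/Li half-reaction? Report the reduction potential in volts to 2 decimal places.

In the reaction as written the Mg²⁺/Mg couple is reduced (cathode) and Li⁺/Li is oxidized (anode), so E°cell = E°(Mg²⁺/Mg) − E°(Li⁺/Li).
E°(Li⁺/Li) = E°(cathode) − E°cell = −2.37 − (+0.68) = −3.05 V.

−3.05 V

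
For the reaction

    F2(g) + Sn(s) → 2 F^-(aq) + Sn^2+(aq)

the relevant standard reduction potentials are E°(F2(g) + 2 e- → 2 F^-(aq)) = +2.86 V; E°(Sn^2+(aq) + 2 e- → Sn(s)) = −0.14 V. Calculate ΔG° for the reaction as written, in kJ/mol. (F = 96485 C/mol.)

−579 kJ/mol

In the reaction as written F2(g) is reduced, so the F₂/F⁻ couple is the cathode and Sn²⁺/Sn is the anode.
E°cell = +2.86 − (−0.14) = +3.00 V; balancing electrons gives n = 2.
ΔG° = −nFE°cell = −(2)(96485)(+3.00) J/mol = −579 kJ/mol.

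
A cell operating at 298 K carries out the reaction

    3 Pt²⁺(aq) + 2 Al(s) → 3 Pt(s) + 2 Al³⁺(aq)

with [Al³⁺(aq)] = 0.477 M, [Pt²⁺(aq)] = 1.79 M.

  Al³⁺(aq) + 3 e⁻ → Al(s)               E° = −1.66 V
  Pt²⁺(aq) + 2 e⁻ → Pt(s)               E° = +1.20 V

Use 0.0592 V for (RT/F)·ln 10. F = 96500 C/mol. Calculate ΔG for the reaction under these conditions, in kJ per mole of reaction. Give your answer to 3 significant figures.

E°cell = +1.20 − (−1.66) = +2.86 V; the balanced reaction transfers n = 6 electrons.
Here Q = [Al³⁺(aq)]^2 / [Pt²⁺(aq)]^3 = 0.0397 (log Q = −1.402), giving E = +2.86 − (0.0592/6)·(−1.402) = +2.8738 V.
Then ΔG = −nFE = −6 × 96500 × +2.8738 J/mol = −1660 kJ/mol.

−1660 kJ/mol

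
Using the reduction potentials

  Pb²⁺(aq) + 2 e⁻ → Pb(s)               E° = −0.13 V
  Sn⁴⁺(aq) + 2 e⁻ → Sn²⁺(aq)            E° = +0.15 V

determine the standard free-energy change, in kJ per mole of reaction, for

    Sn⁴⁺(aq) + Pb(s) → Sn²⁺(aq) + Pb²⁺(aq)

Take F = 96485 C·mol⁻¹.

−54.0 kJ/mol

In the reaction as written Sn⁴⁺(aq) is reduced, so the Sn⁴⁺/Sn²⁺ couple is the cathode and Pb²⁺/Pb is the anode.
E°cell = +0.15 − (−0.13) = +0.28 V; balancing electrons gives n = 2.
ΔG° = −nFE°cell = −(2)(96485)(+0.28) J/mol = −54.0 kJ/mol.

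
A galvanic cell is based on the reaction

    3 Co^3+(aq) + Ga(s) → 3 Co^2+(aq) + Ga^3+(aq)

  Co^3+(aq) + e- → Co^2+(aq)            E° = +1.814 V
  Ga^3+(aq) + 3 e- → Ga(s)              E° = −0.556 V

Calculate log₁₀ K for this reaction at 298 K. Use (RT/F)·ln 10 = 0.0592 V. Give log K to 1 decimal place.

log K = 120.1

The Co³⁺/Co²⁺ couple is reduced (cathode); E°cell = +1.814 − (−0.556) = +2.370 V with n = 3.
At equilibrium E = 0, so log K = nE°cell / 0.0592 = (3)(+2.370) / 0.0592 = 120.1.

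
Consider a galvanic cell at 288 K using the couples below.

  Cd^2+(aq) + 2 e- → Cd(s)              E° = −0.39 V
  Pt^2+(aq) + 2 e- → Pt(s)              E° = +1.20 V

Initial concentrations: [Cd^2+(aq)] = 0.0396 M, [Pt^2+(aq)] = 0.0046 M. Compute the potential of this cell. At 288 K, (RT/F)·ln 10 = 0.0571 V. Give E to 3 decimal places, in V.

The Pt²⁺/Pt couple has the more positive E°, so it is the cathode; Cd²⁺/Cd is the anode.
The standard potential is +1.20 − (−0.39) = +1.59 V and the balanced reaction transfers n = 2 electrons.
For the overall reaction Pt^2+(aq) + Cd(s) → Pt(s) + Cd^2+(aq), Q = [Cd^2+(aq)] / [Pt^2+(aq)] = 8.61, giving log Q = 0.935.
Applying E = E° − (RT ln10/nF)·log Q gives +1.59 − (0.0571/2)(0.935) = +1.563 V.

+1.563 V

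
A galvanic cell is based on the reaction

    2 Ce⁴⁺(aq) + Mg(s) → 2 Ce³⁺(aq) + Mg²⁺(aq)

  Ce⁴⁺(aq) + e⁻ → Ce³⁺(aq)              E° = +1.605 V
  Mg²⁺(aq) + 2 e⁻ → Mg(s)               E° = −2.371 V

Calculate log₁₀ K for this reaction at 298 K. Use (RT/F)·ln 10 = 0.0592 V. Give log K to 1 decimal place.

log K = 134.3

The Ce⁴⁺/Ce³⁺ couple is reduced (cathode); E°cell = +1.605 − (−2.371) = +3.976 V with n = 2.
At equilibrium E = 0, so log K = nE°cell / 0.0592 = (2)(+3.976) / 0.0592 = 134.3.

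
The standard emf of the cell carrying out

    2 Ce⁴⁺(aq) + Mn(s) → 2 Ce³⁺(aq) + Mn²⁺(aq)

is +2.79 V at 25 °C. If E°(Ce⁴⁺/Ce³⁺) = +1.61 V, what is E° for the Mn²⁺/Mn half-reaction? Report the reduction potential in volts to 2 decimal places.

In the reaction as written the Ce⁴⁺/Ce³⁺ couple is reduced (cathode) and Mn²⁺/Mn is oxidized (anode), so E°cell = E°(Ce⁴⁺/Ce³⁺) − E°(Mn²⁺/Mn).
E°(Mn²⁺/Mn) = E°(cathode) − E°cell = +1.61 − (+2.79) = −1.18 V.

−1.18 V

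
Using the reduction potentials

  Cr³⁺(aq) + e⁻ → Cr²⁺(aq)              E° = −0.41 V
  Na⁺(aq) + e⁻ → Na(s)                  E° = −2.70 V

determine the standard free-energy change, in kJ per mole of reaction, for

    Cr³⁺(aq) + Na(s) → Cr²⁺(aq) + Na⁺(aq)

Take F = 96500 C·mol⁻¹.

In the reaction as written Cr³⁺(aq) is reduced, so the Cr³⁺/Cr²⁺ couple is the cathode and Na⁺/Na is the anode.
E°cell = −0.41 − (−2.70) = +2.29 V; balancing electrons gives n = 1.
ΔG° = −nFE°cell = −(1)(96500)(+2.29) J/mol = −221 kJ/mol.

−221 kJ/mol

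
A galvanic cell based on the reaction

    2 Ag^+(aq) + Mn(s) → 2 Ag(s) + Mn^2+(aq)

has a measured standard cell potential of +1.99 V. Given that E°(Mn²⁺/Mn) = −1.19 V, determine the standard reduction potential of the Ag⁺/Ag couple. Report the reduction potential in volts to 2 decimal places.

In the reaction as written the Ag⁺/Ag couple is reduced (cathode) and Mn²⁺/Mn is oxidized (anode), so E°cell = E°(Ag⁺/Ag) − E°(Mn²⁺/Mn).
E°(Ag⁺/Ag) = E°cell + E°(anode) = +1.99 + (−1.19) = +0.80 V.

+0.80 V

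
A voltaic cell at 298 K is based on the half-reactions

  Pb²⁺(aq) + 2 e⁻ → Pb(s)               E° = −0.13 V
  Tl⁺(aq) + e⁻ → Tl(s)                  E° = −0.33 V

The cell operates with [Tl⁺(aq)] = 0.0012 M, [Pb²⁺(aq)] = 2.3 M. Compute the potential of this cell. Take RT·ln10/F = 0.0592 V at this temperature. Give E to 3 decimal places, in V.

The Pb²⁺/Pb couple has the more positive E°, so it is the cathode; Tl⁺/Tl is the anode.
E°cell = −0.13 − (−0.33) = +0.20 V, with n = 2 electrons transferred.
For the overall reaction Pb²⁺(aq) + 2 Tl(s) → Pb(s) + 2 Tl⁺(aq), Q = [Tl⁺(aq)]^2 / [Pb²⁺(aq)] = 6.26×10^−7, giving log Q = −6.203.
Applying E = E° − (RT ln10/nF)·log Q gives +0.20 − (0.0592/2)(−6.203) = +0.384 V.

+0.384 V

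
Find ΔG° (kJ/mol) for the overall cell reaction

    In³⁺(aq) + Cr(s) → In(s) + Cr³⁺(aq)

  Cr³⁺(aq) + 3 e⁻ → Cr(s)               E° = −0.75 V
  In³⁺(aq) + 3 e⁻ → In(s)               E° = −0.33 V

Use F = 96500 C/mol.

−122 kJ/mol

In the reaction as written In³⁺(aq) is reduced, so the In³⁺/In couple is the cathode and Cr³⁺/Cr is the anode.
E°cell = −0.33 − (−0.75) = +0.42 V; balancing electrons gives n = 3.
ΔG° = −nFE°cell = −(3)(96500)(+0.42) J/mol = −122 kJ/mol.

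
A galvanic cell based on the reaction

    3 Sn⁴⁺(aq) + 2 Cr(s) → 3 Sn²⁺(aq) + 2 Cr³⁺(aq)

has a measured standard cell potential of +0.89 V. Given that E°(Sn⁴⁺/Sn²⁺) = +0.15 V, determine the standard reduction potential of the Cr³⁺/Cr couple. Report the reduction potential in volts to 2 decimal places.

In the reaction as written the Sn⁴⁺/Sn²⁺ couple is reduced (cathode) and Cr³⁺/Cr is oxidized (anode), so E°cell = E°(Sn⁴⁺/Sn²⁺) − E°(Cr³⁺/Cr).
E°(Cr³⁺/Cr) = E°(cathode) − E°cell = +0.15 − (+0.89) = −0.74 V.

−0.74 V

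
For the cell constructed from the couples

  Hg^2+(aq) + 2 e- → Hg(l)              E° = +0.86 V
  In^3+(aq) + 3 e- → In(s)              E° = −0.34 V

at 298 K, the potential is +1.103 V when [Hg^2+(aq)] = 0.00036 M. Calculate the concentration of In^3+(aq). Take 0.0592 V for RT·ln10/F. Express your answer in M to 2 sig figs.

The Hg²⁺/Hg couple has the larger reduction potential, so it is the cathode: E°cell = +0.86 − (−0.34) = +1.20 V and n = 6.
Since E = E° − (0.0592/n)·log Q, log Q = n(E° − E)/0.0592 = 9.831.
For 3 Hg^2+(aq) + 2 In(s) → 3 Hg(l) + 2 In^3+(aq), the reaction quotient is Q = [In^3+(aq)]^2 / [Hg^2+(aq)]^3.
Substituting the known concentrations and solving, log [In^3+(aq)] = −0.250 and [In^3+(aq)] = 0.56 M.

0.56 M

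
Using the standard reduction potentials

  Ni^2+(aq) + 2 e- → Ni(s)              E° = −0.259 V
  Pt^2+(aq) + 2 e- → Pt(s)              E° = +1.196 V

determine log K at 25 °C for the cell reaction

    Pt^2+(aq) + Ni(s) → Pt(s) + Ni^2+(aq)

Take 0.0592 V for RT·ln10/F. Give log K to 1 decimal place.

The Pt²⁺/Pt couple is reduced (cathode); E°cell = +1.196 − (−0.259) = +1.455 V with n = 2.
At equilibrium E = 0, so log K = nE°cell / 0.0592 = (2)(+1.455) / 0.0592 = 49.2.

log K = 49.2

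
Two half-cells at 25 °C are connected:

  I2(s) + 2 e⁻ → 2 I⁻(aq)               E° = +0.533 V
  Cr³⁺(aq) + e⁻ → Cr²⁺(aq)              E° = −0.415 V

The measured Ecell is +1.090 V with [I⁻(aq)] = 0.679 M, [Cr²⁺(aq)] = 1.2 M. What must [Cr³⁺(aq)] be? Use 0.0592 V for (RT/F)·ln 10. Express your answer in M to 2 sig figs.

0.0071 M

The I₂/I⁻ couple has the larger reduction potential, so it is the cathode: E°cell = +0.533 − (−0.415) = +0.948 V and n = 2.
Since E = E° − (0.0592/n)·log Q, log Q = n(E° − E)/0.0592 = −4.797.
The balanced reaction is I2(s) + 2 Cr²⁺(aq) → 2 I⁻(aq) + 2 Cr³⁺(aq), so Q = ([I⁻(aq)]^2·[Cr³⁺(aq)]^2) / [Cr²⁺(aq)]^2.
Substituting the known concentrations and solving, log [Cr³⁺(aq)] = −2.151 and [Cr³⁺(aq)] = 0.0071 M.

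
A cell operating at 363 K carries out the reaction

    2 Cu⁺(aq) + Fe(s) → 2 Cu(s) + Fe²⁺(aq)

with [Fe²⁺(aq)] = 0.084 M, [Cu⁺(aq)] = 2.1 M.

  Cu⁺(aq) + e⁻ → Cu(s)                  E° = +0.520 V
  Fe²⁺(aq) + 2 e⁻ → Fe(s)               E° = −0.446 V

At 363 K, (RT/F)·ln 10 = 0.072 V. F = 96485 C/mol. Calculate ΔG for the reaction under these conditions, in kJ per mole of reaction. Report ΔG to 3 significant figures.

E°cell = +0.520 − (−0.446) = +0.966 V; the balanced reaction transfers n = 2 electrons.
Here Q = [Fe²⁺(aq)] / [Cu⁺(aq)]^2 = 0.019 (log Q = −1.720), giving E = +0.966 − (0.072/2)·(−1.720) = +1.0279 V.
Then ΔG = −nFE = −2 × 96485 × +1.0279 J/mol = −198 kJ/mol.

−198 kJ/mol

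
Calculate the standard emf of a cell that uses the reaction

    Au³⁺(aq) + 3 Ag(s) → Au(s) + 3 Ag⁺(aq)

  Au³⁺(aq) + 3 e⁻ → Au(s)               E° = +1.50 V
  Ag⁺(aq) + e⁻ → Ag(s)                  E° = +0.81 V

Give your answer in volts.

+0.69 V

Au³⁺(aq) gains electrons, so the Au³⁺/Au couple is the cathode; the Ag⁺/Ag couple is the anode.
E°cell = E°(cathode) − E°(anode) = +1.50 − (+0.81) = +0.69 V.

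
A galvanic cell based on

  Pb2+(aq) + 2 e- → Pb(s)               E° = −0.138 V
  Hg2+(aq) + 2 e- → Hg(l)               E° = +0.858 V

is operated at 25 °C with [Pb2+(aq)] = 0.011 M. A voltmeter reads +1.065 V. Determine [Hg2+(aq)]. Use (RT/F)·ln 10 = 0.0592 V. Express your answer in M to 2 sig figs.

2.4 M

With Hg²⁺/Hg at the cathode and Pb²⁺/Pb at the anode, E°cell = +0.858 − (−0.138) = +0.996 V (n = 2).
From the Nernst equation, log Q = n(E° − E)/0.0592 = 2·(+0.996 − (+1.065))/0.0592 = −2.331.
The balanced reaction is Hg2+(aq) + Pb(s) → Hg(l) + Pb2+(aq), so Q = [Pb2+(aq)] / [Hg2+(aq)].
Solving for the unknown gives log [Hg2+(aq)] = 0.372, so [Hg2+(aq)] ≈ 2.4 M.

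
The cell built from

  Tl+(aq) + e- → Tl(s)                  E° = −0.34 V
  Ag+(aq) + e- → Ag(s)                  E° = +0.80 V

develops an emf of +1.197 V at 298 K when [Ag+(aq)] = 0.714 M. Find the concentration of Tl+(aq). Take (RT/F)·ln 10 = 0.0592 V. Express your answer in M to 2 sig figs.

0.078 M

With Ag⁺/Ag at the cathode and Tl⁺/Tl at the anode, E°cell = +0.80 − (−0.34) = +1.14 V (n = 1).
Since E = E° − (0.0592/n)·log Q, log Q = n(E° − E)/0.0592 = −0.963.
Balancing electrons gives Ag+(aq) + Tl(s) → Ag(s) + Tl+(aq); thus Q = [Tl+(aq)] / [Ag+(aq)].
Substituting the known concentrations and solving, log [Tl+(aq)] = −1.109 and [Tl+(aq)] = 0.078 M.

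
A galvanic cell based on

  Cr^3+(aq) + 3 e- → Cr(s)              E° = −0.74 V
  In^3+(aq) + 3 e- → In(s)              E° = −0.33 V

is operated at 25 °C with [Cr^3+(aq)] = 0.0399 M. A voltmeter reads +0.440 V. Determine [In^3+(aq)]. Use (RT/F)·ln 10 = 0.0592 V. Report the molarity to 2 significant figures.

In³⁺/In is the cathode (higher E°); E°cell = −0.33 − (−0.74) = +0.41 V with n = 3.
Rearranging E = E° − (0.0592/n)·log Q gives log Q = 3(+0.41 − (+0.440))/0.0592 = −1.520.
The balanced reaction is In^3+(aq) + Cr(s) → In(s) + Cr^3+(aq), so Q = [Cr^3+(aq)] / [In^3+(aq)].
Substituting the known concentrations and solving, log [In^3+(aq)] = 0.121 and [In^3+(aq)] = 1.3 M.

1.3 M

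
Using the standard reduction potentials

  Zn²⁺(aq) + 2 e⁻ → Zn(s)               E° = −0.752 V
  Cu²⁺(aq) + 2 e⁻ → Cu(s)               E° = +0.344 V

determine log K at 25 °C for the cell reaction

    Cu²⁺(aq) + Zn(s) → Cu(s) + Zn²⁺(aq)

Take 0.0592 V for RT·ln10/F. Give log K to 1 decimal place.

The Cu²⁺/Cu couple is reduced (cathode); E°cell = +0.344 − (−0.752) = +1.096 V with n = 2.
At equilibrium E = 0, so log K = nE°cell / 0.0592 = (2)(+1.096) / 0.0592 = 37.0.

log K = 37.0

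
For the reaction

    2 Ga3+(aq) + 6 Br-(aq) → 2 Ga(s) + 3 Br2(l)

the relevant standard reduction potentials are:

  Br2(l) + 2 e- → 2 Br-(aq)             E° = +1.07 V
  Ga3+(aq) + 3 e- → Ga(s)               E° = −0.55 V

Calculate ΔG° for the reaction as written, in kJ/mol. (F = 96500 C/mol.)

In the reaction as written Ga3+(aq) is reduced, so the Ga³⁺/Ga couple is the cathode and Br₂/Br⁻ is the anode.
E°cell = −0.55 − (+1.07) = −1.62 V; balancing electrons gives n = 6.
ΔG° = −nFE°cell = −(6)(96500)(−1.62) J/mol = +938 kJ/mol.

+938 kJ/mol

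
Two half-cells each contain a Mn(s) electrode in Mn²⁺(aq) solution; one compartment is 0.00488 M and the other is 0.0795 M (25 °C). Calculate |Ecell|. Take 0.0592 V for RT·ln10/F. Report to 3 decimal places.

0.036 V

For a concentration cell E°cell = 0, since both electrodes use the same couple.
The compartment with the higher Mn²⁺(aq) concentration (0.0795 M) acts as the cathode; ions are reduced there and produced at the dilute (0.00488 M) anode.
With n = 2, Ecell = −(0.0592/2)·log([dilute]/[conc]) = −(0.0592/2)·log(0.00488/0.0795) = +0.036 V.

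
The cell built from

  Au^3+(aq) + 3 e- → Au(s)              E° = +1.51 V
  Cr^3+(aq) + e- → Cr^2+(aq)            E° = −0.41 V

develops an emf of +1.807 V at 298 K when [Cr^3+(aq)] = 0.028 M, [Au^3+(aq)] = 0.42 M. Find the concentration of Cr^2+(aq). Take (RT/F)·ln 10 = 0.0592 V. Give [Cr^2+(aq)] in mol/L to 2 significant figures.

With Au³⁺/Au at the cathode and Cr³⁺/Cr²⁺ at the anode, E°cell = +1.51 − (−0.41) = +1.92 V (n = 3).
Since E = E° − (0.0592/n)·log Q, log Q = n(E° − E)/0.0592 = 5.726.
Balancing electrons gives Au^3+(aq) + 3 Cr^2+(aq) → Au(s) + 3 Cr^3+(aq); thus Q = [Cr^3+(aq)]^3 / ([Au^3+(aq)]·[Cr^2+(aq)]^3).
Substituting the known concentrations and solving, log [Cr^2+(aq)] = −3.336 and [Cr^2+(aq)] = 0.00046 M.

0.00046 M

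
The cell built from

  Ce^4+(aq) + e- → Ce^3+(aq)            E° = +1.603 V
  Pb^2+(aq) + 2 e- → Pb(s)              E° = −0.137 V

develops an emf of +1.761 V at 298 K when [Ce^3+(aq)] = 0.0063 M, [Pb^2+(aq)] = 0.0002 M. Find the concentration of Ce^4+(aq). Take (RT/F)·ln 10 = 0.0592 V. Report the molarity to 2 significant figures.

The Ce⁴⁺/Ce³⁺ couple has the larger reduction potential, so it is the cathode: E°cell = +1.603 − (−0.137) = +1.740 V and n = 2.
Rearranging E = E° − (0.0592/n)·log Q gives log Q = 2(+1.740 − (+1.761))/0.0592 = −0.709.
For 2 Ce^4+(aq) + Pb(s) → 2 Ce^3+(aq) + Pb^2+(aq), the reaction quotient is Q = ([Ce^3+(aq)]^2·[Pb^2+(aq)]) / [Ce^4+(aq)]^2.
Substituting the known concentrations and solving, log [Ce^4+(aq)] = −3.696 and [Ce^4+(aq)] = 0.00020 M.

0.00020 M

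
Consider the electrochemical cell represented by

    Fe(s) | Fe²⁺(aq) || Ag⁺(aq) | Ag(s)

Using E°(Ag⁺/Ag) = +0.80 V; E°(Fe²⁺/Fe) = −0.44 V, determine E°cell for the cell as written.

+1.24 V

By convention the left-hand electrode in cell notation is the anode (oxidation) and the right-hand electrode is the cathode (reduction).
E°cell = E°(right) − E°(left) = +0.80 − (−0.44) = +1.24 V.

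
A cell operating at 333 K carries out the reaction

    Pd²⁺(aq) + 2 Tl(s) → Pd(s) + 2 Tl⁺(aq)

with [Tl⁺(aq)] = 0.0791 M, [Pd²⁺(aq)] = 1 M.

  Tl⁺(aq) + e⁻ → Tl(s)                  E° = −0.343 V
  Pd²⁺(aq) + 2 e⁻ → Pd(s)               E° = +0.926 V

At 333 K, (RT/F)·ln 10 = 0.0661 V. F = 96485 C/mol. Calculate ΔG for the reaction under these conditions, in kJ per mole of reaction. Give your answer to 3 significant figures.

E°cell = +0.926 − (−0.343) = +1.269 V; the balanced reaction transfers n = 2 electrons.
The reaction quotient is [Tl⁺(aq)]^2 / [Pd²⁺(aq)] = 0.00626; by Nernst, E = +1.269 − (0.0661/2)(−2.204) = +1.3418 V.
ΔG = −nFE = −(2)(96485)(+1.3418) J/mol = −259 kJ/mol.

−259 kJ/mol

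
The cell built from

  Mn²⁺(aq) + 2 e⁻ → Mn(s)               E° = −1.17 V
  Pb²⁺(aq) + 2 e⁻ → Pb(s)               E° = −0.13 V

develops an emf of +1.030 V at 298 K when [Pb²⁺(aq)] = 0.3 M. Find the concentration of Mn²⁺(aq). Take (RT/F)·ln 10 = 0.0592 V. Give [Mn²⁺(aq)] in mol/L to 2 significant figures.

0.65 M

The Pb²⁺/Pb couple has the larger reduction potential, so it is the cathode: E°cell = −0.13 − (−1.17) = +1.04 V and n = 2.
Rearranging E = E° − (0.0592/n)·log Q gives log Q = 2(+1.04 − (+1.030))/0.0592 = 0.338.
Balancing electrons gives Pb²⁺(aq) + Mn(s) → Pb(s) + Mn²⁺(aq); thus Q = [Mn²⁺(aq)] / [Pb²⁺(aq)].
Solving for the unknown gives log [Mn²⁺(aq)] = −0.185, so [Mn²⁺(aq)] ≈ 0.65 M.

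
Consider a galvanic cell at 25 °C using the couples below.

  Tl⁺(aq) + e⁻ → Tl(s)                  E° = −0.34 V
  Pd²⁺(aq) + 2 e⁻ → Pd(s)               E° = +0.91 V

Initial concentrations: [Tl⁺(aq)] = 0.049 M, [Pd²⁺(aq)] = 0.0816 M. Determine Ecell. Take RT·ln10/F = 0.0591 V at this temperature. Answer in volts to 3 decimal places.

Pd²⁺/Pd is reduced (cathode, E° = +0.91 V) and Tl⁺/Tl is oxidized (anode).
E°cell = +0.91 − (−0.34) = +1.25 V, with n = 2 electrons transferred.
For the overall reaction Pd²⁺(aq) + 2 Tl(s) → Pd(s) + 2 Tl⁺(aq), Q = [Tl⁺(aq)]^2 / [Pd²⁺(aq)] = 0.0294, giving log Q = −1.531.
Applying E = E° − (RT ln10/nF)·log Q gives +1.25 − (0.0591/2)(−1.531) = +1.295 V.

+1.295 V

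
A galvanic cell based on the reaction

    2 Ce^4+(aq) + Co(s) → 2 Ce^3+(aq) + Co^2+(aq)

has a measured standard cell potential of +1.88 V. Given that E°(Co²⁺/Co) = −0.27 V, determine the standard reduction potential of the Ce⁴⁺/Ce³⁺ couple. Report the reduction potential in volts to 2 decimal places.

+1.61 V

In the reaction as written the Ce⁴⁺/Ce³⁺ couple is reduced (cathode) and Co²⁺/Co is oxidized (anode), so E°cell = E°(Ce⁴⁺/Ce³⁺) − E°(Co²⁺/Co).
E°(Ce⁴⁺/Ce³⁺) = E°cell + E°(anode) = +1.88 + (−0.27) = +1.61 V.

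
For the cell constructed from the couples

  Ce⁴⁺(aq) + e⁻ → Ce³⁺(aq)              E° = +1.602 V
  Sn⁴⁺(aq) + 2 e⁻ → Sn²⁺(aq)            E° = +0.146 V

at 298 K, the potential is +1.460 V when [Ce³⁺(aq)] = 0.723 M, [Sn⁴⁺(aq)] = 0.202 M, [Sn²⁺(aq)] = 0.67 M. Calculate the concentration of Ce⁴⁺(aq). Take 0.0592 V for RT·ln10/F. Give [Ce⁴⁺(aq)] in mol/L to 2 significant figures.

0.46 M

With Ce⁴⁺/Ce³⁺ at the cathode and Sn⁴⁺/Sn²⁺ at the anode, E°cell = +1.602 − (+0.146) = +1.456 V (n = 2).
From the Nernst equation, log Q = n(E° − E)/0.0592 = 2·(+1.456 − (+1.460))/0.0592 = −0.135.
The balanced reaction is 2 Ce⁴⁺(aq) + Sn²⁺(aq) → 2 Ce³⁺(aq) + Sn⁴⁺(aq), so Q = ([Ce³⁺(aq)]^2·[Sn⁴⁺(aq)]) / ([Ce⁴⁺(aq)]^2·[Sn²⁺(aq)]).
Isolating [Ce⁴⁺(aq)] in Q = 10^{−0.135} yields log [Ce⁴⁺(aq)] = −0.334, i.e. 0.46 M.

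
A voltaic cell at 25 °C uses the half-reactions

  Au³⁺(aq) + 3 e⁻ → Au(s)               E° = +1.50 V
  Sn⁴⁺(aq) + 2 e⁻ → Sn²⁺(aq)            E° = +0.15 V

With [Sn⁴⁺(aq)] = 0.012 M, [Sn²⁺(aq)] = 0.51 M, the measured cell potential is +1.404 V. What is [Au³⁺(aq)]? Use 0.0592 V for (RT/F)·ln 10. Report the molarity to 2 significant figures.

With Au³⁺/Au at the cathode and Sn⁴⁺/Sn²⁺ at the anode, E°cell = +1.50 − (+0.15) = +1.35 V (n = 6).
Rearranging E = E° − (0.0592/n)·log Q gives log Q = 6(+1.35 − (+1.404))/0.0592 = −5.473.
Balancing electrons gives 2 Au³⁺(aq) + 3 Sn²⁺(aq) → 2 Au(s) + 3 Sn⁴⁺(aq); thus Q = [Sn⁴⁺(aq)]^3 / ([Au³⁺(aq)]^2·[Sn²⁺(aq)]^3).
Substituting the known concentrations and solving, log [Au³⁺(aq)] = 0.294 and [Au³⁺(aq)] = 2.0 M.

2.0 M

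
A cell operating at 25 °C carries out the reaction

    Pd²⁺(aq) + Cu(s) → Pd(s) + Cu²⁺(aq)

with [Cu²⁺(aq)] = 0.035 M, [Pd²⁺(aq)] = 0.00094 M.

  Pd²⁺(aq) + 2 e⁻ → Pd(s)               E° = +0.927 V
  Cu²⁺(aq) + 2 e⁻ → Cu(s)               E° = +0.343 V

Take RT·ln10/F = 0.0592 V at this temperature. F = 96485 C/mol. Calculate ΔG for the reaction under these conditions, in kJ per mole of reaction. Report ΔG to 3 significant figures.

−104 kJ/mol

E°cell = +0.927 − (+0.343) = +0.584 V; the balanced reaction transfers n = 2 electrons.
Here Q = [Cu²⁺(aq)] / [Pd²⁺(aq)] = 37.2 (log Q = 1.571), giving E = +0.584 − (0.0592/2)·(1.571) = +0.5375 V.
ΔG = −nFE = −(2)(96485)(+0.5375) J/mol = −104 kJ/mol.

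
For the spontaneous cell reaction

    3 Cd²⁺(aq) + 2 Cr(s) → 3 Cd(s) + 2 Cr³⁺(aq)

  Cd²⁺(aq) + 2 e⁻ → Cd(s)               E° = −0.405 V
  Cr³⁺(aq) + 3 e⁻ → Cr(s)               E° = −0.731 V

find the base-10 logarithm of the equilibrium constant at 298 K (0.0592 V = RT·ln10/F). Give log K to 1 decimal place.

log K = 33.0

The Cd²⁺/Cd couple is reduced (cathode); E°cell = −0.405 − (−0.731) = +0.326 V with n = 6.
At equilibrium E = 0, so log K = nE°cell / 0.0592 = (6)(+0.326) / 0.0592 = 33.0.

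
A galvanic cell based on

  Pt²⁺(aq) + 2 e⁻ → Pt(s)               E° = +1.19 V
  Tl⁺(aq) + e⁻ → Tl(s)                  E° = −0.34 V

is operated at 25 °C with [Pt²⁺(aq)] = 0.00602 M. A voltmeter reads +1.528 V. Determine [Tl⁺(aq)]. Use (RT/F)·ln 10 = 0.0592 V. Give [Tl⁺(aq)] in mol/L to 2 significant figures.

The Pt²⁺/Pt couple has the larger reduction potential, so it is the cathode: E°cell = +1.19 − (−0.34) = +1.53 V and n = 2.
Since E = E° − (0.0592/n)·log Q, log Q = n(E° − E)/0.0592 = 0.068.
Balancing electrons gives Pt²⁺(aq) + 2 Tl(s) → Pt(s) + 2 Tl⁺(aq); thus Q = [Tl⁺(aq)]^2 / [Pt²⁺(aq)].
Isolating [Tl⁺(aq)] in Q = 10^{0.068} yields log [Tl⁺(aq)] = −1.076, i.e. 0.084 M.

0.084 M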